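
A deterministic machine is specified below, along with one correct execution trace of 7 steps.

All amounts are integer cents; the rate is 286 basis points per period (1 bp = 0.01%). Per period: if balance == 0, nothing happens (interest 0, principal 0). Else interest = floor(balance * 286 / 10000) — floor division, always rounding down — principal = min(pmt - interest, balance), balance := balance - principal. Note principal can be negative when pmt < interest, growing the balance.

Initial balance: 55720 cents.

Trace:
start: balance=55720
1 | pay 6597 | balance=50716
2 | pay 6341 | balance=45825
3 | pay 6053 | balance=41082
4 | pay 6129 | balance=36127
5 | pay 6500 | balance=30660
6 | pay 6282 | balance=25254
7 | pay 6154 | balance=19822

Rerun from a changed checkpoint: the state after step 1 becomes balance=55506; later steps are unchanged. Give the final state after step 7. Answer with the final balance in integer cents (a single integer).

state after step 1 := balance=55506
2 | pay 6341 | balance=50752
3 | pay 6053 | balance=46150
4 | pay 6129 | balance=41340
5 | pay 6500 | balance=36022
6 | pay 6282 | balance=30770
7 | pay 6154 | balance=25496

25496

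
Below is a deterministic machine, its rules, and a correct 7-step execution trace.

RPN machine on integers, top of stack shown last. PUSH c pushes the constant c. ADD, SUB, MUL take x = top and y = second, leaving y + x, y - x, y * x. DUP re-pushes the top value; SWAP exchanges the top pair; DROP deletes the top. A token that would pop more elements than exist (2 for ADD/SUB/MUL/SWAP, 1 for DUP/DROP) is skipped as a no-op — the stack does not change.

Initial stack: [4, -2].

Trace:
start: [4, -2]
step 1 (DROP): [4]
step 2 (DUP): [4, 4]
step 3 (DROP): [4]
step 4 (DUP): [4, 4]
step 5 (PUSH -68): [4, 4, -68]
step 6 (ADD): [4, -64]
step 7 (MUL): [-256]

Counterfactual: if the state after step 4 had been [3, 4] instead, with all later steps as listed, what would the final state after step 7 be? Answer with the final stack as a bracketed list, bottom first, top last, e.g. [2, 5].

[-192]

state after step 4 := [3, 4]
step 5 (PUSH -68): [3, 4, -68]
step 6 (ADD): [3, -64]
step 7 (MUL): [-192]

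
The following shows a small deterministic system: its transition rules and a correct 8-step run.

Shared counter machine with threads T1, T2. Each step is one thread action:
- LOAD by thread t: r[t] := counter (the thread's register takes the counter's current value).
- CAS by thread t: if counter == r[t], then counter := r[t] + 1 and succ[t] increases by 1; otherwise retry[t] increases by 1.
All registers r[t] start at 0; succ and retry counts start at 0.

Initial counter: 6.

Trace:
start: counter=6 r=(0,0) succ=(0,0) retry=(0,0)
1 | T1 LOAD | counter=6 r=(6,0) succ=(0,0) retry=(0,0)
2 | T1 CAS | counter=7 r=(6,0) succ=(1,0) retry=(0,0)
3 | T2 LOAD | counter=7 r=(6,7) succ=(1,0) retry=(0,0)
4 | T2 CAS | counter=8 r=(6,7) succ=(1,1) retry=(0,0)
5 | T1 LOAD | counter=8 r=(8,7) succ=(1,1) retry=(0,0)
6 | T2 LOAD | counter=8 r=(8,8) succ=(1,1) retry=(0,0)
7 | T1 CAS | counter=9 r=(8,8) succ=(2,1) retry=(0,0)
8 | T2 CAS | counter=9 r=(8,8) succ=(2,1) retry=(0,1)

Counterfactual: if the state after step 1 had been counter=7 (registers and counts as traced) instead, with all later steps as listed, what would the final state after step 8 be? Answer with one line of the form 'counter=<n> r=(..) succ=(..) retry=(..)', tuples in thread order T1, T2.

state after step 1 := counter=7 r=(6,0) succ=(0,0) retry=(0,0)
2 | T1 CAS | counter=7 r=(6,0) succ=(0,0) retry=(1,0)
3 | T2 LOAD | counter=7 r=(6,7) succ=(0,0) retry=(1,0)
4 | T2 CAS | counter=8 r=(6,7) succ=(0,1) retry=(1,0)
5 | T1 LOAD | counter=8 r=(8,7) succ=(0,1) retry=(1,0)
6 | T2 LOAD | counter=8 r=(8,8) succ=(0,1) retry=(1,0)
7 | T1 CAS | counter=9 r=(8,8) succ=(1,1) retry=(1,0)
8 | T2 CAS | counter=9 r=(8,8) succ=(1,1) retry=(1,1)

counter=9 r=(8,8) succ=(1,1) retry=(1,1)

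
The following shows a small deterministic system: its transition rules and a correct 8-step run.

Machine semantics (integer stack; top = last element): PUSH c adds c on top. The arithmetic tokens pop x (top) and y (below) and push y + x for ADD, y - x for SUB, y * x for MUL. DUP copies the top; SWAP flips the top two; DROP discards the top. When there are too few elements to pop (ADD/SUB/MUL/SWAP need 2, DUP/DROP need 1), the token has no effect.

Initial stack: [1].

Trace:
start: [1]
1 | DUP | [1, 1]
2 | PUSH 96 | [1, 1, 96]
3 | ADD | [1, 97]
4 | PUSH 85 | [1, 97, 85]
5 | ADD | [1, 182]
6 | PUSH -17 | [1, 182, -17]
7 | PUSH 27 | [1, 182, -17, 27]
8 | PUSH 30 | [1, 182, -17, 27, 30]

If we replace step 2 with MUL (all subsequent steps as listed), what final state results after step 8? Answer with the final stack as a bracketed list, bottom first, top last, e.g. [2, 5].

[86, -17, 27, 30]

(re-executing from step 2 with the substitution; state before step 2: [1, 1])
2 | MUL | [1]
3 | ADD | [1]
4 | PUSH 85 | [1, 85]
5 | ADD | [86]
6 | PUSH -17 | [86, -17]
7 | PUSH 27 | [86, -17, 27]
8 | PUSH 30 | [86, -17, 27, 30]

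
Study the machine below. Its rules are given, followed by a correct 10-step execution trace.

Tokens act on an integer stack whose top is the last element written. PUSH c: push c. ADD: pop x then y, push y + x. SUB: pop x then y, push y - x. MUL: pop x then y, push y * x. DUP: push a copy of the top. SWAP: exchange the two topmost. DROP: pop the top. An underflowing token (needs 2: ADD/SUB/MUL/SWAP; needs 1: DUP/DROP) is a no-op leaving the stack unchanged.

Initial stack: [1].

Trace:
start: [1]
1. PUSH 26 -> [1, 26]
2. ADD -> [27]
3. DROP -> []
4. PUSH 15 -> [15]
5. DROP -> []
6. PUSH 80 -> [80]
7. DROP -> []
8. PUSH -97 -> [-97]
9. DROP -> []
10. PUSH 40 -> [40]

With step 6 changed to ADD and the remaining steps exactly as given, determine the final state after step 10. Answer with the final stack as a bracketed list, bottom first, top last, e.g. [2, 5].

(re-executing from step 6 with the substitution; state before step 6: [])
6. ADD -> []
7. DROP -> []
8. PUSH -97 -> [-97]
9. DROP -> []
10. PUSH 40 -> [40]

[40]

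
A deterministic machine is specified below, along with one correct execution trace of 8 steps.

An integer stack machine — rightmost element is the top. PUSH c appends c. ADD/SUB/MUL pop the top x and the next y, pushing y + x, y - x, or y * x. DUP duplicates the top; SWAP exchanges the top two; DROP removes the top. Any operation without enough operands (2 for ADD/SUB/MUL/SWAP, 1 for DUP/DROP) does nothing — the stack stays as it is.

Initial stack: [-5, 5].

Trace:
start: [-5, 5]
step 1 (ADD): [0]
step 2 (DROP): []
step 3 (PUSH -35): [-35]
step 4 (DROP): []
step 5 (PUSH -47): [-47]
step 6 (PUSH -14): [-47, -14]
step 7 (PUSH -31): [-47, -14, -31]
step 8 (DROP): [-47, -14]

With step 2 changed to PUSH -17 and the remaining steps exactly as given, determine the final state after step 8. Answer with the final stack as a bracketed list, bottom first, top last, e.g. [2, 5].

[0, -17, -47, -14]

(re-executing from step 2 with the substitution; state before step 2: [0])
step 2 (PUSH -17): [0, -17]
step 3 (PUSH -35): [0, -17, -35]
step 4 (DROP): [0, -17]
step 5 (PUSH -47): [0, -17, -47]
step 6 (PUSH -14): [0, -17, -47, -14]
step 7 (PUSH -31): [0, -17, -47, -14, -31]
step 8 (DROP): [0, -17, -47, -14]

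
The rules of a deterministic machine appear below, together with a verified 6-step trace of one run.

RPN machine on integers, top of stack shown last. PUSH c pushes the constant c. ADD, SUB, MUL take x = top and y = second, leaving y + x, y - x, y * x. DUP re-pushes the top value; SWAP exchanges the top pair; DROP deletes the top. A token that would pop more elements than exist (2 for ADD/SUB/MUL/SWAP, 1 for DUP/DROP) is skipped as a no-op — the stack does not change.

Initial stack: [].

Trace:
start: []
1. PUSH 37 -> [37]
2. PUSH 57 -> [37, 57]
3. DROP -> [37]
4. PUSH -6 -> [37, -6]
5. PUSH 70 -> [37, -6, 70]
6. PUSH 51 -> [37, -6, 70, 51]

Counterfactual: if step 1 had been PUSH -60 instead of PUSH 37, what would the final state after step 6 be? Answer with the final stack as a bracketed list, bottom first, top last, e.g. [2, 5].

[-60, -6, 70, 51]

(re-executing from step 1 with the substitution; state before step 1: [])
1. PUSH -60 -> [-60]
2. PUSH 57 -> [-60, 57]
3. DROP -> [-60]
4. PUSH -6 -> [-60, -6]
5. PUSH 70 -> [-60, -6, 70]
6. PUSH 51 -> [-60, -6, 70, 51]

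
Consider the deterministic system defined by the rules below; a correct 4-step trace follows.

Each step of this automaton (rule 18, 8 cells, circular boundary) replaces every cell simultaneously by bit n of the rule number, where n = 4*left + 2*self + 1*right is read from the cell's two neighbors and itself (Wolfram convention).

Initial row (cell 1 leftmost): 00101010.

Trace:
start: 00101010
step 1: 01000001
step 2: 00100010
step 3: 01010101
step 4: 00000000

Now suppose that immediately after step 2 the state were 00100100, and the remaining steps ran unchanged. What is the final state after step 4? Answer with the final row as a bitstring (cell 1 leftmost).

10000001

state after step 2 := 00100100
step 3: 01011010
step 4: 10000001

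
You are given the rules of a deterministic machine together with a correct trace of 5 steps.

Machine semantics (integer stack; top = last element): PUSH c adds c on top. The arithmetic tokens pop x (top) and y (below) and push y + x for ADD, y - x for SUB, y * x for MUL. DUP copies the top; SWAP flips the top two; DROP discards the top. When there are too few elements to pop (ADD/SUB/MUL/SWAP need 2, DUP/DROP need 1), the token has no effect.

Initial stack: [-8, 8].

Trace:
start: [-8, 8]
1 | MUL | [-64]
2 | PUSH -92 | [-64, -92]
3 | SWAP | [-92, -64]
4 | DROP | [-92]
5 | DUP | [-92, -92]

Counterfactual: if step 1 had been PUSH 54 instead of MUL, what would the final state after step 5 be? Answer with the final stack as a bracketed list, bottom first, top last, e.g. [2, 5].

(re-executing from step 1 with the substitution; state before step 1: [-8, 8])
1 | PUSH 54 | [-8, 8, 54]
2 | PUSH -92 | [-8, 8, 54, -92]
3 | SWAP | [-8, 8, -92, 54]
4 | DROP | [-8, 8, -92]
5 | DUP | [-8, 8, -92, -92]

[-8, 8, -92, -92]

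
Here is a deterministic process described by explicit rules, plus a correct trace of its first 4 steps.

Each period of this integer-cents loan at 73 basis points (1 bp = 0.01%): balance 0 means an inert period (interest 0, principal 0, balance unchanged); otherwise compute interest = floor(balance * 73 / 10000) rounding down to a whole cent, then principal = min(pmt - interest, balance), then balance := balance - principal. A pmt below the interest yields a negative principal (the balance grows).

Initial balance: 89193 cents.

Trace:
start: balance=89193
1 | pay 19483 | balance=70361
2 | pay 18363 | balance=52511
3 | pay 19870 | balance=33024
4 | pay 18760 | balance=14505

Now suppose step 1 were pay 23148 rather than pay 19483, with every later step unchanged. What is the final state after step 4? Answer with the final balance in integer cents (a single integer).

(re-executing from step 1 with the substitution; state before step 1: balance=89193)
1 | pay 23148 | balance=66696
2 | pay 18363 | balance=48819
3 | pay 19870 | balance=29305
4 | pay 18760 | balance=10758

10758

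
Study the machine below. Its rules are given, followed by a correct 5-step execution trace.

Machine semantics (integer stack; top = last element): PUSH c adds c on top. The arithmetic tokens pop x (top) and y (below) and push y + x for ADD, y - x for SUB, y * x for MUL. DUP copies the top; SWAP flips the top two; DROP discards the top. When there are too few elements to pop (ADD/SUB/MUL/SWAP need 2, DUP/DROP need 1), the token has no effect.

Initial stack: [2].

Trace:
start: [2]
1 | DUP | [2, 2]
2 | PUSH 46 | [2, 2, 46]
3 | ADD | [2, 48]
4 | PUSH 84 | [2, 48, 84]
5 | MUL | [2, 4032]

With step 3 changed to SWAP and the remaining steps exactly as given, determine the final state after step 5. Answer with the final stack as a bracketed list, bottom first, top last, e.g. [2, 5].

[2, 46, 168]

(re-executing from step 3 with the substitution; state before step 3: [2, 2, 46])
3 | SWAP | [2, 46, 2]
4 | PUSH 84 | [2, 46, 2, 84]
5 | MUL | [2, 46, 168]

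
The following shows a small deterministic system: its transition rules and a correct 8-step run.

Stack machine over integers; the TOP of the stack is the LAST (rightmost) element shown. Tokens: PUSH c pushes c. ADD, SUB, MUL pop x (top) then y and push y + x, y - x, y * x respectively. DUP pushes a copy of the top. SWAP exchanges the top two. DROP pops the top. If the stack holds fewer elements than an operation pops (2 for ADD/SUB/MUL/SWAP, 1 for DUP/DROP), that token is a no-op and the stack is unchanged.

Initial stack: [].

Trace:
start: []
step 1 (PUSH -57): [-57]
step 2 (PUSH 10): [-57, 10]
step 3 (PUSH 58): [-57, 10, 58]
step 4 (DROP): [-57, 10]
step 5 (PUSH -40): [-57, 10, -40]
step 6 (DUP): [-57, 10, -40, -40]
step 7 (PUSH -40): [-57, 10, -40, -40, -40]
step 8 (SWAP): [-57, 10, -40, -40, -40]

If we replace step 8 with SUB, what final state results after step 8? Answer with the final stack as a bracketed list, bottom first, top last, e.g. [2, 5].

(re-executing from step 8 with the substitution; state before step 8: [-57, 10, -40, -40, -40])
step 8 (SUB): [-57, 10, -40, 0]

[-57, 10, -40, 0]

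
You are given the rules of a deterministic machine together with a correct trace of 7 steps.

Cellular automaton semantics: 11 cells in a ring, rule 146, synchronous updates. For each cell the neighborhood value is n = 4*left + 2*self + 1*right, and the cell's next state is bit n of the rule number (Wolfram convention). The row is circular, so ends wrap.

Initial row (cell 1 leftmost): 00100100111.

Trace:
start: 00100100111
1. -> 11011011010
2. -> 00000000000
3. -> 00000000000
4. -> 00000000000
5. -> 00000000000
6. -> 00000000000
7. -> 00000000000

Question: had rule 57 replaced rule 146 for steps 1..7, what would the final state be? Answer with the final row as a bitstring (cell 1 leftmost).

(re-executing steps 1..7 under rule 57; state before step 1: 00100100111)
1. -> 10010010100
2. -> 01001001010
3. -> 00100100101
4. -> 10010010010
5. -> 01001001001
6. -> 10100100100
7. -> 01010010010

01010010010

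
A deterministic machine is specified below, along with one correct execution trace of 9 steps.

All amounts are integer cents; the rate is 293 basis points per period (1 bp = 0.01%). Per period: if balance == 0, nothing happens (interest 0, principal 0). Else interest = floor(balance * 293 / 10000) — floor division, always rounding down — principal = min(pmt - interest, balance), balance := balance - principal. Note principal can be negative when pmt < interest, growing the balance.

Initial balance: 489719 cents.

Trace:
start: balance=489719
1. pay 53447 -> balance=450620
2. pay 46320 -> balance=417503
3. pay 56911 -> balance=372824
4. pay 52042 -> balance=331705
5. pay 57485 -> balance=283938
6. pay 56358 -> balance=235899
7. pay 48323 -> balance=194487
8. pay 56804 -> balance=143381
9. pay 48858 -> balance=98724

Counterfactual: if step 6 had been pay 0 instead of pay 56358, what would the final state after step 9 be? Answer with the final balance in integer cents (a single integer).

160183

(re-executing from step 6 with the substitution; state before step 6: balance=283938)
6. pay 0 -> balance=292257
7. pay 48323 -> balance=252497
8. pay 56804 -> balance=203091
9. pay 48858 -> balance=160183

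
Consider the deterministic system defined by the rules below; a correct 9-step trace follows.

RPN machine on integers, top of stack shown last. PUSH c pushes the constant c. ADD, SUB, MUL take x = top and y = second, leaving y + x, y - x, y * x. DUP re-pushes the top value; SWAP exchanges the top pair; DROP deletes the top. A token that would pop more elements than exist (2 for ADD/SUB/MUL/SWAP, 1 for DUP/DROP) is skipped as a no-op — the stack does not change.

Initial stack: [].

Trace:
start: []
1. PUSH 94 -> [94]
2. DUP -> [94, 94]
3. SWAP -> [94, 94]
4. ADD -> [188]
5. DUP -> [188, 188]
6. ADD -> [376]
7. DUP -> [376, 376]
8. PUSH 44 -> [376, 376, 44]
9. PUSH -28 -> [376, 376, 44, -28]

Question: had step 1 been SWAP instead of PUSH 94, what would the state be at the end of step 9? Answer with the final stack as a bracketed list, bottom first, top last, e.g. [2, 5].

(re-executing from step 1 with the substitution; state before step 1: [])
1. SWAP -> []
2. DUP -> []
3. SWAP -> []
4. ADD -> []
5. DUP -> []
6. ADD -> []
7. DUP -> []
8. PUSH 44 -> [44]
9. PUSH -28 -> [44, -28]

[44, -28]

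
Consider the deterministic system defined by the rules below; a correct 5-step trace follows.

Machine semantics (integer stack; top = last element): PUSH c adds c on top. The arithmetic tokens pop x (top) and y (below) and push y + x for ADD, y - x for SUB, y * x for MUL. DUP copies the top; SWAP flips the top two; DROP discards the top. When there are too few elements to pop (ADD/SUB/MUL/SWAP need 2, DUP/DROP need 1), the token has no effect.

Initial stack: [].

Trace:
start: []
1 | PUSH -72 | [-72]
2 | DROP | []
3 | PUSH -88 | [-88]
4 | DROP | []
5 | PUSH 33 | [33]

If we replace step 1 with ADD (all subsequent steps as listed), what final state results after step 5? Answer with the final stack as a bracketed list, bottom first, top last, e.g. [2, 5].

(re-executing from step 1 with the substitution; state before step 1: [])
1 | ADD | []
2 | DROP | []
3 | PUSH -88 | [-88]
4 | DROP | []
5 | PUSH 33 | [33]

[33]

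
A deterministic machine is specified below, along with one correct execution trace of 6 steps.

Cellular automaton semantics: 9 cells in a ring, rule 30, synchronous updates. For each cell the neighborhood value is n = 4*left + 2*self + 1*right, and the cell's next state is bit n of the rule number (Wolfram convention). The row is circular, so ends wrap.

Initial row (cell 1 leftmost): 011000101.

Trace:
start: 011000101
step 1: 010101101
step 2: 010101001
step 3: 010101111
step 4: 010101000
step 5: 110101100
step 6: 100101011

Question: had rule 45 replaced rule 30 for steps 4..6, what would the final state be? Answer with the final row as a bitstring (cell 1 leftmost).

(re-executing steps 4..6 under rule 45; state before step 4: 010101111)
step 4: 111111000
step 5: 100000010
step 6: 101111011

101111011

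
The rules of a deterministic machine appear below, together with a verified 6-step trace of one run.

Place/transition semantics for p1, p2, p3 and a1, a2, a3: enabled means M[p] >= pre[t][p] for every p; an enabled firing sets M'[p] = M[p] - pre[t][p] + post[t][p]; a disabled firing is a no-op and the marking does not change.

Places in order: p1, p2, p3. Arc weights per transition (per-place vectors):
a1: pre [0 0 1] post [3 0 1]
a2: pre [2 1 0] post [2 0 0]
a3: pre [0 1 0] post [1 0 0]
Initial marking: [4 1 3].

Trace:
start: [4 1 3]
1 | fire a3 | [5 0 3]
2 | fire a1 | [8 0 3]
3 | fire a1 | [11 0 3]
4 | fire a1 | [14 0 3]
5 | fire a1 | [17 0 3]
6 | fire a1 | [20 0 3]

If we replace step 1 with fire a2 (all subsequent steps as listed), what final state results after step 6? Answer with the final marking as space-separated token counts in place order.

(re-executing from step 1 with the substitution; state before step 1: [4 1 3])
1 | fire a2 | [4 0 3]
2 | fire a1 | [7 0 3]
3 | fire a1 | [10 0 3]
4 | fire a1 | [13 0 3]
5 | fire a1 | [16 0 3]
6 | fire a1 | [19 0 3]

19 0 3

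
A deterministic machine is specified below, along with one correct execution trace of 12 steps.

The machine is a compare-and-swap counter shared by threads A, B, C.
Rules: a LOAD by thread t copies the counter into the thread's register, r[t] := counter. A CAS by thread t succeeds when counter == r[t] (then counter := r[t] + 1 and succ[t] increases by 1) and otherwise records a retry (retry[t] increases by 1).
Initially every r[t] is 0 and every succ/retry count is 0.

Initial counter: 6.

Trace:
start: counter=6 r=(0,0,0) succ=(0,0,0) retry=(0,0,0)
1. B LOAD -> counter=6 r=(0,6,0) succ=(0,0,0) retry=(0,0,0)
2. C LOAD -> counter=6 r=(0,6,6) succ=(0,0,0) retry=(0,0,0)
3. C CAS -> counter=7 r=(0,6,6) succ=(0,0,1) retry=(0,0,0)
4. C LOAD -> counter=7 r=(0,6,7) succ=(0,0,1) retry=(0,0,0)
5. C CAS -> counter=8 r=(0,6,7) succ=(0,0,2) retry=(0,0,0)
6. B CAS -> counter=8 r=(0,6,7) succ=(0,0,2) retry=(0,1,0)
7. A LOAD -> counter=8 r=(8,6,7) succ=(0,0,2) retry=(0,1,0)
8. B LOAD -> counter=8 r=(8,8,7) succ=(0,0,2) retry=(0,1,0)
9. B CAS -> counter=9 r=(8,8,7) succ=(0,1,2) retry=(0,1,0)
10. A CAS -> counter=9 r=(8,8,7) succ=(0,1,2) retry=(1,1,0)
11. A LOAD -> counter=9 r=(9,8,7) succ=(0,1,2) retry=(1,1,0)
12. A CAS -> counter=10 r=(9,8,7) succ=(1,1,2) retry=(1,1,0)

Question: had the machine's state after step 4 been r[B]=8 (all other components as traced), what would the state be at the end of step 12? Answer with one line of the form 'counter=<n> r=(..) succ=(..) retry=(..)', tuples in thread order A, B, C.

counter=11 r=(10,9,7) succ=(1,2,2) retry=(1,0,0)

state after step 4 := counter=7 r=(0,8,7) succ=(0,0,1) retry=(0,0,0)
5. C CAS -> counter=8 r=(0,8,7) succ=(0,0,2) retry=(0,0,0)
6. B CAS -> counter=9 r=(0,8,7) succ=(0,1,2) retry=(0,0,0)
7. A LOAD -> counter=9 r=(9,8,7) succ=(0,1,2) retry=(0,0,0)
8. B LOAD -> counter=9 r=(9,9,7) succ=(0,1,2) retry=(0,0,0)
9. B CAS -> counter=10 r=(9,9,7) succ=(0,2,2) retry=(0,0,0)
10. A CAS -> counter=10 r=(9,9,7) succ=(0,2,2) retry=(1,0,0)
11. A LOAD -> counter=10 r=(10,9,7) succ=(0,2,2) retry=(1,0,0)
12. A CAS -> counter=11 r=(10,9,7) succ=(1,2,2) retry=(1,0,0)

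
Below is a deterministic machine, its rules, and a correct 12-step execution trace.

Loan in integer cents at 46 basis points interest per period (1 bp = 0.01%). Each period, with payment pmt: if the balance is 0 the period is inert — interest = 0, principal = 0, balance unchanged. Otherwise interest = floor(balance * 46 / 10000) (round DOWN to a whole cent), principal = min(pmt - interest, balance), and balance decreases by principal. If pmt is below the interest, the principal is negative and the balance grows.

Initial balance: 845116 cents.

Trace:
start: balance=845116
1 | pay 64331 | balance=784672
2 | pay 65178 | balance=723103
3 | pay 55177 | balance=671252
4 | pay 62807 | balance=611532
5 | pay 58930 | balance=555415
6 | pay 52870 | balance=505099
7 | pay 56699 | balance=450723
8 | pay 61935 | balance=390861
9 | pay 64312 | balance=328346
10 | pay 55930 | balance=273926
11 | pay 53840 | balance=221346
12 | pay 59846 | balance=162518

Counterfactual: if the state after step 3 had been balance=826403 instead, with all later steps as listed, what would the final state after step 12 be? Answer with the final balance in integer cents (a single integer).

324214

state after step 3 := balance=826403
4 | pay 62807 | balance=767397
5 | pay 58930 | balance=711997
6 | pay 52870 | balance=662402
7 | pay 56699 | balance=608750
8 | pay 61935 | balance=549615
9 | pay 64312 | balance=487831
10 | pay 55930 | balance=434145
11 | pay 53840 | balance=382302
12 | pay 59846 | balance=324214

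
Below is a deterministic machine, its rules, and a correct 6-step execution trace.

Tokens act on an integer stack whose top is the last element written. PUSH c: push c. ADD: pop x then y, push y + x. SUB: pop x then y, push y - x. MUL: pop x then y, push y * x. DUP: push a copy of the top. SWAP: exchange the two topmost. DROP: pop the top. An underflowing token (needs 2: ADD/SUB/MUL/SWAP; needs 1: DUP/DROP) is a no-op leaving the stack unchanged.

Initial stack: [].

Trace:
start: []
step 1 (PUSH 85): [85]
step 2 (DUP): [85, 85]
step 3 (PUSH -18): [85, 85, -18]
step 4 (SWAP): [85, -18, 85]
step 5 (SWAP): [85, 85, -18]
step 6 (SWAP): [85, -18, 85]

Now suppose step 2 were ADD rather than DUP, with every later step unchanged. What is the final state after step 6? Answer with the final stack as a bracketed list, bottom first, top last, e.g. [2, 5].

[-18, 85]

(re-executing from step 2 with the substitution; state before step 2: [85])
step 2 (ADD): [85]
step 3 (PUSH -18): [85, -18]
step 4 (SWAP): [-18, 85]
step 5 (SWAP): [85, -18]
step 6 (SWAP): [-18, 85]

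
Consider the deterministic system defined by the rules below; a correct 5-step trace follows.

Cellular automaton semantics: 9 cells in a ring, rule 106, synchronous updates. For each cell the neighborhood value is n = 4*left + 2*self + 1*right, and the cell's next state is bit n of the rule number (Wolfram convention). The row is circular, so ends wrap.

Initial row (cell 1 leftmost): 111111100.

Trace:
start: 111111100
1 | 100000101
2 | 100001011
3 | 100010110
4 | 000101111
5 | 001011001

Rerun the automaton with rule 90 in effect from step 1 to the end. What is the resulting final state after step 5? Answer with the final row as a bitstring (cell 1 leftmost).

(re-executing steps 1..5 under rule 90; state before step 1: 111111100)
1 | 100000111
2 | 110001100
3 | 111011111
4 | 001010000
5 | 010001000

010001000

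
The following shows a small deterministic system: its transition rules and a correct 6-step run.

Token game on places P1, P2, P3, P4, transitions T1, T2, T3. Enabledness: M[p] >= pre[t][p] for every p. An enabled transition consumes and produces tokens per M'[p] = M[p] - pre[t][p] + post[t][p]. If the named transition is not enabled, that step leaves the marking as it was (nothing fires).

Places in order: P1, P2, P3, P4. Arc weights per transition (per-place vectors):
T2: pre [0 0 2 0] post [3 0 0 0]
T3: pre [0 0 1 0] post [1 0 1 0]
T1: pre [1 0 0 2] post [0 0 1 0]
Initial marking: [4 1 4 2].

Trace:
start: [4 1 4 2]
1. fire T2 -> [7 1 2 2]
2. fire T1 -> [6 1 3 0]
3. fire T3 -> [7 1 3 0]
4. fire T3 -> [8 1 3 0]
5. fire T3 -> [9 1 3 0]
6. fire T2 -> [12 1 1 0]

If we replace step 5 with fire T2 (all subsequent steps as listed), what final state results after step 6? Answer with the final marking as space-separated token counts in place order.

(re-executing from step 5 with the substitution; state before step 5: [8 1 3 0])
5. fire T2 -> [11 1 1 0]
6. fire T2 -> [11 1 1 0]

11 1 1 0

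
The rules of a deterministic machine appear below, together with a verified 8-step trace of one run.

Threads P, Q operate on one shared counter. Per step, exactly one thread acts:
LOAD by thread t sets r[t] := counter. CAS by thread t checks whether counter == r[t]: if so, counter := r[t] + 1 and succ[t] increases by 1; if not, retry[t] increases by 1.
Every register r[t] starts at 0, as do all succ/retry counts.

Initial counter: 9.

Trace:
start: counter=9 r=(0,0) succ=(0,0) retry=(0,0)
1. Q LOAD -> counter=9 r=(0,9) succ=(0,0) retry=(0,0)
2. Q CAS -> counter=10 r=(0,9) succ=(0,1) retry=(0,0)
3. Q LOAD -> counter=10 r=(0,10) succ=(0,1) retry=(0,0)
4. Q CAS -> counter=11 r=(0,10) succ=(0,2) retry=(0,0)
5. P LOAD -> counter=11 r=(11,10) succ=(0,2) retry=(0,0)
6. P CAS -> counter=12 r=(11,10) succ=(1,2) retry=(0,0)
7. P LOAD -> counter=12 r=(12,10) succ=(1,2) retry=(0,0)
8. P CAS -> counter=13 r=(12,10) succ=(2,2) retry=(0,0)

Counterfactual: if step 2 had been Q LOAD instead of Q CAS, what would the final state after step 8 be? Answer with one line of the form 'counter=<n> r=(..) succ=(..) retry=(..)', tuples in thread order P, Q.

counter=12 r=(11,9) succ=(2,1) retry=(0,0)

(re-executing from step 2 with the substitution; state before step 2: counter=9 r=(0,9) succ=(0,0) retry=(0,0))
2. Q LOAD -> counter=9 r=(0,9) succ=(0,0) retry=(0,0)
3. Q LOAD -> counter=9 r=(0,9) succ=(0,0) retry=(0,0)
4. Q CAS -> counter=10 r=(0,9) succ=(0,1) retry=(0,0)
5. P LOAD -> counter=10 r=(10,9) succ=(0,1) retry=(0,0)
6. P CAS -> counter=11 r=(10,9) succ=(1,1) retry=(0,0)
7. P LOAD -> counter=11 r=(11,9) succ=(1,1) retry=(0,0)
8. P CAS -> counter=12 r=(11,9) succ=(2,1) retry=(0,0)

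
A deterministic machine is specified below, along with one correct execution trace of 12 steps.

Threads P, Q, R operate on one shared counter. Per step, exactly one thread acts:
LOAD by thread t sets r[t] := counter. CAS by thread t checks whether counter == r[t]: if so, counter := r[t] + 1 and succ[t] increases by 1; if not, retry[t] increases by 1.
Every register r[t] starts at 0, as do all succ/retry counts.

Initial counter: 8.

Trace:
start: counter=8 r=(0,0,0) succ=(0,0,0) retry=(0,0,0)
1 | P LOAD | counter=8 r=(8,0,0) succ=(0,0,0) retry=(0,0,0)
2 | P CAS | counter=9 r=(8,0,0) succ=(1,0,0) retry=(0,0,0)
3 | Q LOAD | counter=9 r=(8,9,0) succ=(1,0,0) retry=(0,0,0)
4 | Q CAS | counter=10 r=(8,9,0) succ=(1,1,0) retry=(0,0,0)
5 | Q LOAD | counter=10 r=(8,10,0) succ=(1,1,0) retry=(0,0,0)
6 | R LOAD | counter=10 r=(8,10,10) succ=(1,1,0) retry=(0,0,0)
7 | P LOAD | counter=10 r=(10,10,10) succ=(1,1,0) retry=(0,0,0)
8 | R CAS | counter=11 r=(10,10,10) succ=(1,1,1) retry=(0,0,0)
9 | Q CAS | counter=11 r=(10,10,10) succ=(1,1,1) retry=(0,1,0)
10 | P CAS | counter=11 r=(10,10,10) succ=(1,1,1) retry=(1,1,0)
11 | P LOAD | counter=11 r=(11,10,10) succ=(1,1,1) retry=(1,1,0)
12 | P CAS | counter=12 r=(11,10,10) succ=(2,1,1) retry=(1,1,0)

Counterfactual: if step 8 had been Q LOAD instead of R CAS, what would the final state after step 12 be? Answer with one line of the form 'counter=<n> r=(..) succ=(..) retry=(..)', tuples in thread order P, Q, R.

counter=12 r=(11,10,10) succ=(2,2,0) retry=(1,0,0)

(re-executing from step 8 with the substitution; state before step 8: counter=10 r=(10,10,10) succ=(1,1,0) retry=(0,0,0))
8 | Q LOAD | counter=10 r=(10,10,10) succ=(1,1,0) retry=(0,0,0)
9 | Q CAS | counter=11 r=(10,10,10) succ=(1,2,0) retry=(0,0,0)
10 | P CAS | counter=11 r=(10,10,10) succ=(1,2,0) retry=(1,0,0)
11 | P LOAD | counter=11 r=(11,10,10) succ=(1,2,0) retry=(1,0,0)
12 | P CAS | counter=12 r=(11,10,10) succ=(2,2,0) retry=(1,0,0)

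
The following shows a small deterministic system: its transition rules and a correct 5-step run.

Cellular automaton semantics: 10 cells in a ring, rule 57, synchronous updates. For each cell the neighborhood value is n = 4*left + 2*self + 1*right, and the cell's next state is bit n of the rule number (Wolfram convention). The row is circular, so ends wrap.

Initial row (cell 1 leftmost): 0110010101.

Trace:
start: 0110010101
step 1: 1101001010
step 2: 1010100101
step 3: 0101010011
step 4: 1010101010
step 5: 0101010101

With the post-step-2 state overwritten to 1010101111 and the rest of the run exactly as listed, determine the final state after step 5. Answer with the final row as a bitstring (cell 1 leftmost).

1001101100

state after step 2 := 1010101111
step 3: 0101011000
step 4: 0010110111
step 5: 1001101100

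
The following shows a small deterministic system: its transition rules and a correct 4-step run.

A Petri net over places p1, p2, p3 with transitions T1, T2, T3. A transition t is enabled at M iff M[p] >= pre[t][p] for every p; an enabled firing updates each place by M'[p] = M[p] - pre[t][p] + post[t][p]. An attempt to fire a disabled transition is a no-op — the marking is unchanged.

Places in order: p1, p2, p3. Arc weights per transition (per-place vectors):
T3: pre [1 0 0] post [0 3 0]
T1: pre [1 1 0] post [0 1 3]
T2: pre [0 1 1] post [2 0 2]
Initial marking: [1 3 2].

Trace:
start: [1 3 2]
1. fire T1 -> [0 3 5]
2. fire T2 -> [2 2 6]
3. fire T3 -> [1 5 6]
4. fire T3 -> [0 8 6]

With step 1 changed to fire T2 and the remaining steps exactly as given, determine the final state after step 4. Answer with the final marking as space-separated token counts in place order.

3 7 4

(re-executing from step 1 with the substitution; state before step 1: [1 3 2])
1. fire T2 -> [3 2 3]
2. fire T2 -> [5 1 4]
3. fire T3 -> [4 4 4]
4. fire T3 -> [3 7 4]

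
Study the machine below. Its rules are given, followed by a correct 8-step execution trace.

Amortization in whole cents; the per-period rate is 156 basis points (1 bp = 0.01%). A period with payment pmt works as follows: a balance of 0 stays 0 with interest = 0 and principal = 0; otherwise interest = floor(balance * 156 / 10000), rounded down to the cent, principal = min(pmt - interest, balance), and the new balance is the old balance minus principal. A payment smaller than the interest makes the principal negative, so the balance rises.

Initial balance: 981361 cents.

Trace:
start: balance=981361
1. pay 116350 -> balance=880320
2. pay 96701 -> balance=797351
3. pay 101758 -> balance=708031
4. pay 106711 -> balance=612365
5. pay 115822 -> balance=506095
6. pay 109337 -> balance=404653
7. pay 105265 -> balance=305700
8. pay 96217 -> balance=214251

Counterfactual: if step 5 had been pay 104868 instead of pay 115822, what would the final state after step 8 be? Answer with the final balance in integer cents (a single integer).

(re-executing from step 5 with the substitution; state before step 5: balance=612365)
5. pay 104868 -> balance=517049
6. pay 109337 -> balance=415777
7. pay 105265 -> balance=316998
8. pay 96217 -> balance=225726

225726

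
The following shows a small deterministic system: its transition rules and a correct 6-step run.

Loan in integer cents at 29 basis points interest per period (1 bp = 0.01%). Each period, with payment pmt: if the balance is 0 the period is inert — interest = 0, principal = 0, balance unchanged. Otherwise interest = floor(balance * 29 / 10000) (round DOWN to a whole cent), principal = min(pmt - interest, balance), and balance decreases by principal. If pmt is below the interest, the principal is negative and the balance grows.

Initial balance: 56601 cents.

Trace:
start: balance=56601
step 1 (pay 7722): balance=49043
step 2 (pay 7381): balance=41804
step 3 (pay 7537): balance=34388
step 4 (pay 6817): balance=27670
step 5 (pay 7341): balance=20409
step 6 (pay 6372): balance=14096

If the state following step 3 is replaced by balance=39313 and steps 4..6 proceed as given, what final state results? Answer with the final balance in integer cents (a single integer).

19064

state after step 3 := balance=39313
step 4 (pay 6817): balance=32610
step 5 (pay 7341): balance=25363
step 6 (pay 6372): balance=19064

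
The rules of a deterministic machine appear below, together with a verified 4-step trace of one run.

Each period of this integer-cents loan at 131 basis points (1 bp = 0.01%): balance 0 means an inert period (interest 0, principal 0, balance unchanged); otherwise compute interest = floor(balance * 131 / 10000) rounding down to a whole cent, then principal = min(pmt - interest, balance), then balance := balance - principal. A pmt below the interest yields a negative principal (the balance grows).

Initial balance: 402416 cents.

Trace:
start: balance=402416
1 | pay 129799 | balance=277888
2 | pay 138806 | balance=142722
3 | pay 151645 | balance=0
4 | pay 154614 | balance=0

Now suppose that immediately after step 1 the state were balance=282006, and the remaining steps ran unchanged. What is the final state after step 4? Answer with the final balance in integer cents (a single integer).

0

state after step 1 := balance=282006
2 | pay 138806 | balance=146894
3 | pay 151645 | balance=0
4 | pay 154614 | balance=0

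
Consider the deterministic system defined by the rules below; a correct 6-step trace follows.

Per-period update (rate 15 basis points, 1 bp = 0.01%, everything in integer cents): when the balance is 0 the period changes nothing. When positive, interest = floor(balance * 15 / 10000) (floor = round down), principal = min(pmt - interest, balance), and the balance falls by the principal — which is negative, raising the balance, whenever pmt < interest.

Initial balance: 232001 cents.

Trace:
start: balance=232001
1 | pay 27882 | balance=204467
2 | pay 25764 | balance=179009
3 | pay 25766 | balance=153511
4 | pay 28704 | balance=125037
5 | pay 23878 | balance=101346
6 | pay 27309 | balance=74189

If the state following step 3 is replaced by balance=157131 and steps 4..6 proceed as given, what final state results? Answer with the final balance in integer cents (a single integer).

77824

state after step 3 := balance=157131
4 | pay 28704 | balance=128662
5 | pay 23878 | balance=104976
6 | pay 27309 | balance=77824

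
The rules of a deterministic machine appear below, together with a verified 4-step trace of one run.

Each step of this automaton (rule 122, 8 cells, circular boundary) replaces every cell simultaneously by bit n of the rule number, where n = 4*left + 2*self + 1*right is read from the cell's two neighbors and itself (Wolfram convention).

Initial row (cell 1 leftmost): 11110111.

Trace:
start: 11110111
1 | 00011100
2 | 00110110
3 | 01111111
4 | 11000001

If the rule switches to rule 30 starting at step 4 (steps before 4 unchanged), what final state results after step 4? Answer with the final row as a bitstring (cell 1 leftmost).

(re-executing step 4 under rule 30; state before step 4: 01111111)
4 | 01000000

01000000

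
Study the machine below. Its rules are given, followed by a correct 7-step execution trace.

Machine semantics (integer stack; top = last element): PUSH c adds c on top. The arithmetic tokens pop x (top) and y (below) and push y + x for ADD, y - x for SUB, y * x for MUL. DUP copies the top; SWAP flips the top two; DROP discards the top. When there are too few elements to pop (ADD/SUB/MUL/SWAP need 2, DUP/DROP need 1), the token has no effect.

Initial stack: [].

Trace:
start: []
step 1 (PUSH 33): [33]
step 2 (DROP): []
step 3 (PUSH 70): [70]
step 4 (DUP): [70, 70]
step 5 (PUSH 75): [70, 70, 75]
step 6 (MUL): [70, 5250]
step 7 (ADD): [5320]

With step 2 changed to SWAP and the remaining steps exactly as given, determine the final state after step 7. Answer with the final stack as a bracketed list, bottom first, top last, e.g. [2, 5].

[33, 5320]

(re-executing from step 2 with the substitution; state before step 2: [33])
step 2 (SWAP): [33]
step 3 (PUSH 70): [33, 70]
step 4 (DUP): [33, 70, 70]
step 5 (PUSH 75): [33, 70, 70, 75]
step 6 (MUL): [33, 70, 5250]
step 7 (ADD): [33, 5320]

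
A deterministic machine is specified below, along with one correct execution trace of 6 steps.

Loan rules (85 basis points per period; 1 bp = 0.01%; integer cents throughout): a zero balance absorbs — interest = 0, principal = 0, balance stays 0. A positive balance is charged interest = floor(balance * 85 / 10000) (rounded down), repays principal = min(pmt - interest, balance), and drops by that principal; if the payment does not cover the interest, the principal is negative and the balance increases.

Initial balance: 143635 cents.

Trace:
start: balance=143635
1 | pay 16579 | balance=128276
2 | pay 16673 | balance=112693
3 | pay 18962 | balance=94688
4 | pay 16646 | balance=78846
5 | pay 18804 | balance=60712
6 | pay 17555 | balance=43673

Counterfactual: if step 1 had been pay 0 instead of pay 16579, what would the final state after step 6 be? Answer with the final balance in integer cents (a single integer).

60969

(re-executing from step 1 with the substitution; state before step 1: balance=143635)
1 | pay 0 | balance=144855
2 | pay 16673 | balance=129413
3 | pay 18962 | balance=111551
4 | pay 16646 | balance=95853
5 | pay 18804 | balance=77863
6 | pay 17555 | balance=60969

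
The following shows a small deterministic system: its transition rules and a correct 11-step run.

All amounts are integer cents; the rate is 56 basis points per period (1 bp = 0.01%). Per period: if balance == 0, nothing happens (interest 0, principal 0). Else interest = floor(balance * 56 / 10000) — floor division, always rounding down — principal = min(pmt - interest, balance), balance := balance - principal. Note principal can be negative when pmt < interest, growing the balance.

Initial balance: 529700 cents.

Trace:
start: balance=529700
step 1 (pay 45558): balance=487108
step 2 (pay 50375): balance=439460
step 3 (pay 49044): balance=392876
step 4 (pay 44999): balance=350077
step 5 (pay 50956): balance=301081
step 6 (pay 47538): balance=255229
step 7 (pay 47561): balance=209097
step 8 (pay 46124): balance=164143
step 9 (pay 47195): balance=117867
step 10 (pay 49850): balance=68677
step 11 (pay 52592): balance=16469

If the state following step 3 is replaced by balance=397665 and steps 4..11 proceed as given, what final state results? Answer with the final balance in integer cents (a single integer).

state after step 3 := balance=397665
step 4 (pay 44999): balance=354892
step 5 (pay 50956): balance=305923
step 6 (pay 47538): balance=260098
step 7 (pay 47561): balance=213993
step 8 (pay 46124): balance=169067
step 9 (pay 47195): balance=122818
step 10 (pay 49850): balance=73655
step 11 (pay 52592): balance=21475

21475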